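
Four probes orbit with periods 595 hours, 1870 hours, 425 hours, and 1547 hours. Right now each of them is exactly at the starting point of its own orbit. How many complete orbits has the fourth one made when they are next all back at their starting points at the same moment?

The first common completion time is the LCM of the periods.
595 = 5 × 7 × 17
1870 = 2 × 5 × 11 × 17
425 = 5^2 × 17
1547 = 7 × 13 × 17
LCM(595, 1870, 425, 1547) = 2 × 5^2 × 7 × 11 × 13 × 17 = 850850.
Orbits for period 1547: 850850 / 1547 = 550.

550 orbits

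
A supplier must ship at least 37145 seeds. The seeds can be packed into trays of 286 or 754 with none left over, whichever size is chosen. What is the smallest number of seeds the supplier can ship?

The number of seeds must be a common multiple of 286 and 754, so a multiple of their LCM.
286 = 2 × 11 × 13
754 = 2 × 13 × 29
LCM(286, 754) = 2 × 11 × 13 × 29 = 8294.
Smallest multiple of 8294 that is ≥ 37145: ⌈37145/8294⌉ × 8294 = 5 × 8294 = 41470.

41470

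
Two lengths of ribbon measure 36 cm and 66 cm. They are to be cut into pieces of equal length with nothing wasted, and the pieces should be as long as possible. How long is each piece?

By the Euclidean algorithm:
66 = 1 × 36 + 30
36 = 1 × 30 + 6
30 = 5 × 6 + 0
gcd(36, 66) = 6.

6 cm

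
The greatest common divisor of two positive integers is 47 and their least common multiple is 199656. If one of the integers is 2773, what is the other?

For two integers, gcd × lcm = product, so the other is (47 × 199656) / 2773 = 9383832 / 2773 = 3384.

3384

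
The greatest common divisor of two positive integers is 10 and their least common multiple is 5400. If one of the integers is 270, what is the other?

For two integers, gcd × lcm = product, so the other is (10 × 5400) / 270 = 54000 / 270 = 200.

200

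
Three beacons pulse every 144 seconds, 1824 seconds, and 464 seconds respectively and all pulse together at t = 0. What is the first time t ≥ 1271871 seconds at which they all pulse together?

Joint pulses occur at multiples of LCM(144, 1824, 464).
144 = 2^4 × 3^2
1824 = 2^5 × 3 × 19
464 = 2^4 × 29
LCM(144, 1824, 464) = 2^5 × 3^2 × 19 × 29 = 158688.
Smallest multiple of 158688 that is ≥ 1271871: ⌈1271871/158688⌉ × 158688 = 9 × 158688 = 1428192.

1428192 seconds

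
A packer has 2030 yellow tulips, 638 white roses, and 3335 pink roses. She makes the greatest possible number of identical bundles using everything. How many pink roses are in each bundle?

115

Number of bundles = gcd(2030, 638, 3335).
2030 = 2 × 5 × 7 × 29
638 = 2 × 11 × 29
3335 = 5 × 23 × 29
gcd(2030, 638, 3335) = 29.
pink roses per bundle = 3335 / 29 = 115.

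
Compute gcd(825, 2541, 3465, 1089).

825 = 3 × 5^2 × 11
2541 = 3 × 7 × 11^2
3465 = 3^2 × 5 × 7 × 11
1089 = 3^2 × 11^2
gcd(825, 2541, 3465, 1089) = 3 × 11 = 33.

33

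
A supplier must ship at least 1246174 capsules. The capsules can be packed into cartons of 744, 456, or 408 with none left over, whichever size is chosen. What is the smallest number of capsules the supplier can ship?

1441872

The number of capsules must be a common multiple of 744, 456, and 408, so a multiple of their LCM.
744 = 2^3 × 3 × 31
456 = 2^3 × 3 × 19
408 = 2^3 × 3 × 17
LCM(744, 456, 408) = 2^3 × 3 × 17 × 19 × 31 = 240312.
Smallest multiple of 240312 that is ≥ 1246174: ⌈1246174/240312⌉ × 240312 = 6 × 240312 = 1441872.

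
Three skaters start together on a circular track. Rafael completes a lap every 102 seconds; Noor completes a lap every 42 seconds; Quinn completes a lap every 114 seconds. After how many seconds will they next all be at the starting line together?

13566 seconds

We need the least common multiple of the intervals.
102 = 2 × 3 × 17
42 = 2 × 3 × 7
114 = 2 × 3 × 19
LCM(102, 42, 114) = 2 × 3 × 7 × 17 × 19 = 13566.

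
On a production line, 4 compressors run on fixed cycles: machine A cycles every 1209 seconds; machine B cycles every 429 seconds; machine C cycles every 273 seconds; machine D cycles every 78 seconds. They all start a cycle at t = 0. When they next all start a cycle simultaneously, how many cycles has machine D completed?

2387 cycles

All finish a whole number of cycles simultaneously at t = LCM of the periods.
1209 = 3 × 13 × 31
429 = 3 × 11 × 13
273 = 3 × 7 × 13
78 = 2 × 3 × 13
LCM(1209, 429, 273, 78) = 2 × 3 × 7 × 11 × 13 × 31 = 186186.
Cycles for period 78: 186186 / 78 = 2387.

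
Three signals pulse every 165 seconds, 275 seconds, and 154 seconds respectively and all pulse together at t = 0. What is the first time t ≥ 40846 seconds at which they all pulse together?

46200 seconds

Joint pulses occur at multiples of LCM(165, 275, 154).
165 = 3 × 5 × 11
275 = 5^2 × 11
154 = 2 × 7 × 11
LCM(165, 275, 154) = 2 × 3 × 5^2 × 7 × 11 = 11550.
Smallest multiple of 11550 that is ≥ 40846: ⌈40846/11550⌉ × 11550 = 4 × 11550 = 46200.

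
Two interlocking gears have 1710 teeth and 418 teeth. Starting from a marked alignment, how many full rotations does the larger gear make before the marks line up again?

11 rotations

All finish a whole number of cycles simultaneously at t = LCM of the periods.
1710 = 2 × 3^2 × 5 × 19
418 = 2 × 11 × 19
LCM(1710, 418) = 2 × 3^2 × 5 × 11 × 19 = 18810.
Rotations for period 1710: 18810 / 1710 = 11.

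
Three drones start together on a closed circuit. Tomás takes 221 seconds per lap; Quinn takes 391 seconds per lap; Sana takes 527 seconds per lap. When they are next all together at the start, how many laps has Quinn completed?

403 laps

The first common completion time is the LCM of the periods.
221 = 13 × 17
391 = 17 × 23
527 = 17 × 31
LCM(221, 391, 527) = 13 × 17 × 23 × 31 = 157573.
Laps for period 391: 157573 / 391 = 403.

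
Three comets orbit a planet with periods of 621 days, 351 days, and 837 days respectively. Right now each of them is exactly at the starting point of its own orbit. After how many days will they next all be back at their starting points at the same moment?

They coincide at every common multiple of the periods; the first is the LCM.
621 = 3^3 × 23
351 = 3^3 × 13
837 = 3^3 × 31
LCM(621, 351, 837) = 3^3 × 13 × 23 × 31 = 250263.

250263 days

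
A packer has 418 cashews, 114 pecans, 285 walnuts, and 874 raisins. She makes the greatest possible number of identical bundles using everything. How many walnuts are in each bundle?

15

Number of bundles = gcd(418, 114, 285, 874).
418 = 2 × 11 × 19
114 = 2 × 3 × 19
285 = 3 × 5 × 19
874 = 2 × 19 × 23
gcd(418, 114, 285, 874) = 19.
walnuts per bundle = 285 / 19 = 15.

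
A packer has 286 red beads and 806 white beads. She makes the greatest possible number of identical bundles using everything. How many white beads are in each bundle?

Number of bundles = gcd(286, 806).
286 = 2 × 11 × 13
806 = 2 × 13 × 31
gcd(286, 806) = 2 × 13 = 26.
white beads per bundle = 806 / 26 = 31.

31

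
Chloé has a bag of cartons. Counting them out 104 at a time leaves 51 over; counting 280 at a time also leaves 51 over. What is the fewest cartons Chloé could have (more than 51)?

3691

N − 51 must be a common multiple of 104 and 280.
104 = 2^3 × 13
280 = 2^3 × 5 × 7
LCM(104, 280) = 2^3 × 5 × 7 × 13 = 3640.
Smallest N > 51 is LCM + 51 = 3640 + 51 = 3691.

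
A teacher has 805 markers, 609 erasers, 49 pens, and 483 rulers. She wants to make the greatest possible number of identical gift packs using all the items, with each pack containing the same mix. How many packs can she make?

The pack count must divide each quantity, so the greatest is gcd(805, 609, 49, 483).
805 = 5 × 7 × 23
609 = 3 × 7 × 29
49 = 7^2
483 = 3 × 7 × 23
gcd(805, 609, 49, 483) = 7.

7 packs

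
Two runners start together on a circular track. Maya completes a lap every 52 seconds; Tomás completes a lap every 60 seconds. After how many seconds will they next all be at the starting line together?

780 seconds

They coincide at every common multiple of the periods; the first is the LCM.
52 = 2^2 × 13
60 = 2^2 × 3 × 5
LCM(52, 60) = 2^2 × 3 × 5 × 13 = 780.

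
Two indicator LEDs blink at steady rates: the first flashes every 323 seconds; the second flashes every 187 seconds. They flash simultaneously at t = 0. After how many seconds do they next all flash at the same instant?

They coincide at every common multiple of the periods; the first is the LCM.
323 = 17 × 19
187 = 11 × 17
LCM(323, 187) = 11 × 17 × 19 = 3553.

3553 seconds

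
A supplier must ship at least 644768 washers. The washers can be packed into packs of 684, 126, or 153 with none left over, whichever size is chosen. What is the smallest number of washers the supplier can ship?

The number of washers must be a common multiple of 684, 126, and 153, so a multiple of their LCM.
684 = 2^2 × 3^2 × 19
126 = 2 × 3^2 × 7
153 = 3^2 × 17
LCM(684, 126, 153) = 2^2 × 3^2 × 7 × 17 × 19 = 81396.
Smallest multiple of 81396 that is ≥ 644768: ⌈644768/81396⌉ × 81396 = 8 × 81396 = 651168.

651168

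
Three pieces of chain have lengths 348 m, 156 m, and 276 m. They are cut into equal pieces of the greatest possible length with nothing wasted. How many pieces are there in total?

Piece length = gcd(348, 156, 276).
348 = 2^2 × 3 × 29
156 = 2^2 × 3 × 13
276 = 2^2 × 3 × 23
gcd(348, 156, 276) = 2^2 × 3 = 12.
Total pieces = 348/12 + 156/12 + 276/12 = 29 + 13 + 23 = 65.

65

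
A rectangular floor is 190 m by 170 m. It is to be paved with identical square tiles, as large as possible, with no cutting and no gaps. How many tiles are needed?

Tile side = gcd(190, 170).
190 = 2 × 5 × 19
170 = 2 × 5 × 17
gcd(190, 170) = 2 × 5 = 10.
Tiles: (190/10) × (170/10) = 19 × 17 = 323.

323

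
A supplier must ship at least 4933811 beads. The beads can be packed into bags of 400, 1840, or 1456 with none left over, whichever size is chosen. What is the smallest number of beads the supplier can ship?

The number of beads must be a common multiple of 400, 1840, and 1456, so a multiple of their LCM.
400 = 2^4 × 5^2
1840 = 2^4 × 5 × 23
1456 = 2^4 × 7 × 13
LCM(400, 1840, 1456) = 2^4 × 5^2 × 7 × 13 × 23 = 837200.
Smallest multiple of 837200 that is ≥ 4933811: ⌈4933811/837200⌉ × 837200 = 6 × 837200 = 5023200.

5023200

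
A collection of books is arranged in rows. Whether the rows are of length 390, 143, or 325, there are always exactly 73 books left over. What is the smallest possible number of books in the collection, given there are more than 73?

21523

N − 73 must be a common multiple of 390, 143, and 325.
390 = 2 × 3 × 5 × 13
143 = 11 × 13
325 = 5^2 × 13
LCM(390, 143, 325) = 2 × 3 × 5^2 × 11 × 13 = 21450.
Smallest N > 73 is LCM + 73 = 21450 + 73 = 21523.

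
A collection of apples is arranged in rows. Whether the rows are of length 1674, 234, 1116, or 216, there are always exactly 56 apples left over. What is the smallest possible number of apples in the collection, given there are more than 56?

87104

N − 56 must be a common multiple of 1674, 234, 1116, and 216.
1674 = 2 × 3^3 × 31
234 = 2 × 3^2 × 13
1116 = 2^2 × 3^2 × 31
216 = 2^3 × 3^3
LCM(1674, 234, 1116, 216) = 2^3 × 3^3 × 13 × 31 = 87048.
Smallest N > 56 is LCM + 56 = 87048 + 56 = 87104.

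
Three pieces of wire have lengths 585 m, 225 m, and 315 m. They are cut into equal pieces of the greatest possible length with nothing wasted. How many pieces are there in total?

Piece length = gcd(585, 225, 315).
585 = 3^2 × 5 × 13
225 = 3^2 × 5^2
315 = 3^2 × 5 × 7
gcd(585, 225, 315) = 3^2 × 5 = 45.
Total pieces = 585/45 + 225/45 + 315/45 = 13 + 5 + 7 = 25.

25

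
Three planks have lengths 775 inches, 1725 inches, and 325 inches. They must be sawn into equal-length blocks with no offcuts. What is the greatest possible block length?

The block length must divide every plank, so the greatest is gcd(775, 1725, 325).
775 = 5^2 × 31
1725 = 3 × 5^2 × 23
325 = 5^2 × 13
gcd(775, 1725, 325) = 5^2 = 25.

25 inches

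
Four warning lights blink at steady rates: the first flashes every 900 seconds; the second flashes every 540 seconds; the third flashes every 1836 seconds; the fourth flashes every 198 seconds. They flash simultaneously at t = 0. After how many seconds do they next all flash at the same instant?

The first simultaneous occurrence is after LCM of the individual periods.
900 = 2^2 × 3^2 × 5^2
540 = 2^2 × 3^3 × 5
1836 = 2^2 × 3^3 × 17
198 = 2 × 3^2 × 11
LCM(900, 540, 1836, 198) = 2^2 × 3^3 × 5^2 × 11 × 17 = 504900.

504900 seconds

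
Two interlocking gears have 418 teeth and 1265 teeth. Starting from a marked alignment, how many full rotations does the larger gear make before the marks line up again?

38 rotations

All finish a whole number of cycles simultaneously at t = LCM of the periods.
418 = 2 × 11 × 19
1265 = 5 × 11 × 23
LCM(418, 1265) = 2 × 5 × 11 × 19 × 23 = 48070.
Rotations for period 1265: 48070 / 1265 = 38.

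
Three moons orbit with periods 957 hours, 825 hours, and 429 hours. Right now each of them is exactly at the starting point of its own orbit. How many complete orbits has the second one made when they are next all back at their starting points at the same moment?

The first common completion time is the LCM of the periods.
957 = 3 × 11 × 29
825 = 3 × 5^2 × 11
429 = 3 × 11 × 13
LCM(957, 825, 429) = 3 × 5^2 × 11 × 13 × 29 = 311025.
Orbits for period 825: 311025 / 825 = 377.

377 orbits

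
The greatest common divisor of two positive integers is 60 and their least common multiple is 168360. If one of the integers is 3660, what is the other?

2760

For two integers, gcd × lcm = product, so the other is (60 × 168360) / 3660 = 10101600 / 3660 = 2760.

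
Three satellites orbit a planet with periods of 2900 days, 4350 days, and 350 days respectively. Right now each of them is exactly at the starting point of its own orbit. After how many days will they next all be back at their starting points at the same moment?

60900 days

We need the least common multiple of the intervals.
2900 = 2^2 × 5^2 × 29
4350 = 2 × 3 × 5^2 × 29
350 = 2 × 5^2 × 7
LCM(2900, 4350, 350) = 2^2 × 3 × 5^2 × 7 × 29 = 60900.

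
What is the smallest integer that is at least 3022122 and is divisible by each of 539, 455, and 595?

The integer must be a common multiple of 539, 455, and 595, so a multiple of their LCM.
539 = 7^2 × 11
455 = 5 × 7 × 13
595 = 5 × 7 × 17
LCM(539, 455, 595) = 5 × 7^2 × 11 × 13 × 17 = 595595.
Smallest multiple of 595595 that is ≥ 3022122: ⌈3022122/595595⌉ × 595595 = 6 × 595595 = 3573570.

3573570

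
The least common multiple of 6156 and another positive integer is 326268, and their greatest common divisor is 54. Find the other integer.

gcd × lcm = product of the two integers, so the other integer is (54 × 326268) / 6156 = 2862.

2862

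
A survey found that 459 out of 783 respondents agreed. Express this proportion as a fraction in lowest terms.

17/29

459 = 3^3 × 17
783 = 3^3 × 29
gcd(459, 783) = 3^3 = 27.
Divide numerator and denominator by 27: 459/783 = 17/29.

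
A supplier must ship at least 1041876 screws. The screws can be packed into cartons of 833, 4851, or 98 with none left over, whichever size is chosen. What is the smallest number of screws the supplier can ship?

The number of screws must be a common multiple of 833, 4851, and 98, so a multiple of their LCM.
833 = 7^2 × 17
4851 = 3^2 × 7^2 × 11
98 = 2 × 7^2
LCM(833, 4851, 98) = 2 × 3^2 × 7^2 × 11 × 17 = 164934.
Smallest multiple of 164934 that is ≥ 1041876: ⌈1041876/164934⌉ × 164934 = 7 × 164934 = 1154538.

1154538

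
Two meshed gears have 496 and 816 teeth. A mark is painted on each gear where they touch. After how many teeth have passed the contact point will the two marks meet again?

25296 teeth

They coincide at every common multiple of the periods; the first is the LCM.
496 = 2^4 × 31
816 = 2^4 × 3 × 17
LCM(496, 816) = 2^4 × 3 × 17 × 31 = 25296.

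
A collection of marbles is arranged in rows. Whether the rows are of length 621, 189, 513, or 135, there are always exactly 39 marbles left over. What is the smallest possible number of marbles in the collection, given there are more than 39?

413004

N − 39 must be a common multiple of 621, 189, 513, and 135.
621 = 3^3 × 23
189 = 3^3 × 7
513 = 3^3 × 19
135 = 3^3 × 5
LCM(621, 189, 513, 135) = 3^3 × 5 × 7 × 19 × 23 = 412965.
Smallest N > 39 is LCM + 39 = 412965 + 39 = 413004.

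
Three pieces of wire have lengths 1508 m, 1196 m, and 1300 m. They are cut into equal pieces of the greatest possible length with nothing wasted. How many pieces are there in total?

Piece length = gcd(1508, 1196, 1300).
1508 = 2^2 × 13 × 29
1196 = 2^2 × 13 × 23
1300 = 2^2 × 5^2 × 13
gcd(1508, 1196, 1300) = 2^2 × 13 = 52.
Total pieces = 1508/52 + 1196/52 + 1300/52 = 29 + 23 + 25 = 77.

77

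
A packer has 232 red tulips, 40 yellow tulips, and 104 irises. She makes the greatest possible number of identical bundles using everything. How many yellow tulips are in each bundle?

Number of bundles = gcd(232, 40, 104).
232 = 2^3 × 29
40 = 2^3 × 5
104 = 2^3 × 13
gcd(232, 40, 104) = 2^3 = 8.
yellow tulips per bundle = 40 / 8 = 5.

5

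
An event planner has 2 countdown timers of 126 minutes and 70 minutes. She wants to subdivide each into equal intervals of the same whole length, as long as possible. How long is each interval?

14 minutes

By the Euclidean algorithm:
126 = 1 × 70 + 56
70 = 1 × 56 + 14
56 = 4 × 14 + 0
gcd(126, 70) = 14.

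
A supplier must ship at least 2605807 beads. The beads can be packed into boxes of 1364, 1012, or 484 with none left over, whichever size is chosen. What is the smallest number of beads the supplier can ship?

2760736

The number of beads must be a common multiple of 1364, 1012, and 484, so a multiple of their LCM.
1364 = 2^2 × 11 × 31
1012 = 2^2 × 11 × 23
484 = 2^2 × 11^2
LCM(1364, 1012, 484) = 2^2 × 11^2 × 23 × 31 = 345092.
Smallest multiple of 345092 that is ≥ 2605807: ⌈2605807/345092⌉ × 345092 = 8 × 345092 = 2760736.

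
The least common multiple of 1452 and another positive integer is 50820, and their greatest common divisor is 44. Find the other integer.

gcd × lcm = product of the two integers, so the other integer is (44 × 50820) / 1452 = 1540.

1540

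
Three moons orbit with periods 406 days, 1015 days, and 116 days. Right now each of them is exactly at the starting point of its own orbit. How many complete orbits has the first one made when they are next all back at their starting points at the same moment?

The first common completion time is the LCM of the periods.
406 = 2 × 7 × 29
1015 = 5 × 7 × 29
116 = 2^2 × 29
LCM(406, 1015, 116) = 2^2 × 5 × 7 × 29 = 4060.
Orbits for period 406: 4060 / 406 = 10.

10 orbits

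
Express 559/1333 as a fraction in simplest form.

559 = 13 × 43
1333 = 31 × 43
gcd(559, 1333) = 43.
Divide numerator and denominator by 43: 559/1333 = 13/31.

13/31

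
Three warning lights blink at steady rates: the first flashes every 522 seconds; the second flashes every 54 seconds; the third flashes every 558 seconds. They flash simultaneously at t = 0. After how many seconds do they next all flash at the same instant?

We need the least common multiple of the intervals.
522 = 2 × 3^2 × 29
54 = 2 × 3^3
558 = 2 × 3^2 × 31
LCM(522, 54, 558) = 2 × 3^3 × 29 × 31 = 48546.

48546 seconds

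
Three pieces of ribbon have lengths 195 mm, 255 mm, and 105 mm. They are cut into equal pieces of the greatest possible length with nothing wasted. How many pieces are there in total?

37

Piece length = gcd(195, 255, 105).
195 = 3 × 5 × 13
255 = 3 × 5 × 17
105 = 3 × 5 × 7
gcd(195, 255, 105) = 3 × 5 = 15.
Total pieces = 195/15 + 255/15 + 105/15 = 13 + 17 + 7 = 37.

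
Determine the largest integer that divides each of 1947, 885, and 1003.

1947 = 3 × 11 × 59
885 = 3 × 5 × 59
1003 = 17 × 59
gcd(1947, 885, 1003) = 59.

59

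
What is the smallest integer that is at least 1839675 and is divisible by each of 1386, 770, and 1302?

The integer must be a common multiple of 1386, 770, and 1302, so a multiple of their LCM.
1386 = 2 × 3^2 × 7 × 11
770 = 2 × 5 × 7 × 11
1302 = 2 × 3 × 7 × 31
LCM(1386, 770, 1302) = 2 × 3^2 × 5 × 7 × 11 × 31 = 214830.
Smallest multiple of 214830 that is ≥ 1839675: ⌈1839675/214830⌉ × 214830 = 9 × 214830 = 1933470.

1933470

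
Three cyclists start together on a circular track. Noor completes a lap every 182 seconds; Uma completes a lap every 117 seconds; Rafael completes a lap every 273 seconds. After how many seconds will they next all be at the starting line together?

1638 seconds

The first simultaneous occurrence is after LCM of the individual periods.
182 = 2 × 7 × 13
117 = 3^2 × 13
273 = 3 × 7 × 13
LCM(182, 117, 273) = 2 × 3^2 × 7 × 13 = 1638.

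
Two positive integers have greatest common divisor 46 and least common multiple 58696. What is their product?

For any two positive integers, gcd × lcm = product = 46 × 58696 = 2700016.

2700016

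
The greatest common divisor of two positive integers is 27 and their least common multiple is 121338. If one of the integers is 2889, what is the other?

For two integers, gcd × lcm = product, so the other is (27 × 121338) / 2889 = 3276126 / 2889 = 1134.

1134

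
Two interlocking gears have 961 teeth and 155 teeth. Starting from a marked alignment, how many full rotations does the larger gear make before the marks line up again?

All finish a whole number of cycles simultaneously at t = LCM of the periods.
961 = 31^2
155 = 5 × 31
LCM(961, 155) = 5 × 31^2 = 4805.
Rotations for period 961: 4805 / 961 = 5.

5 rotations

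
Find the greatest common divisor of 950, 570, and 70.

950 = 2 × 5^2 × 19
570 = 2 × 3 × 5 × 19
70 = 2 × 5 × 7
gcd(950, 570, 70) = 2 × 5 = 10.

10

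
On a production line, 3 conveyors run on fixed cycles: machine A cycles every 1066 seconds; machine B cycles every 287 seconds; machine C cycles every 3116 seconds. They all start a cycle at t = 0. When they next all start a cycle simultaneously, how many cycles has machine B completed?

They are all back at their starting positions together after one LCM of the periods.
1066 = 2 × 13 × 41
287 = 7 × 41
3116 = 2^2 × 19 × 41
LCM(1066, 287, 3116) = 2^2 × 7 × 13 × 19 × 41 = 283556.
Cycles for period 287: 283556 / 287 = 988.

988 cycles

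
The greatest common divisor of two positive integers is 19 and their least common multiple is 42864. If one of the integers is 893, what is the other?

For two integers, gcd × lcm = product, so the other is (19 × 42864) / 893 = 814416 / 893 = 912.

912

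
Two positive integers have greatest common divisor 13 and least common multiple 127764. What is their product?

1660932

For any two positive integers, gcd × lcm = product = 13 × 127764 = 1660932.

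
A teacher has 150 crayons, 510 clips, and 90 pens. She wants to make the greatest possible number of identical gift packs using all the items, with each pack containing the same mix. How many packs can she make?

30 packs

The pack count must divide each quantity, so the greatest is gcd(150, 510, 90).
150 = 2 × 3 × 5^2
510 = 2 × 3 × 5 × 17
90 = 2 × 3^2 × 5
gcd(150, 510, 90) = 2 × 3 × 5 = 30.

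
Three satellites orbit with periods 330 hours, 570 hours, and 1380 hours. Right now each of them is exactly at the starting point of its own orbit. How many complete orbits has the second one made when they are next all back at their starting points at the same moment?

506 orbits

All finish a whole number of cycles simultaneously at t = LCM of the periods.
330 = 2 × 3 × 5 × 11
570 = 2 × 3 × 5 × 19
1380 = 2^2 × 3 × 5 × 23
LCM(330, 570, 1380) = 2^2 × 3 × 5 × 11 × 19 × 23 = 288420.
Orbits for period 570: 288420 / 570 = 506.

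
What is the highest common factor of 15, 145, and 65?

5

15 = 3 × 5
145 = 5 × 29
65 = 5 × 13
gcd(15, 145, 65) = 5.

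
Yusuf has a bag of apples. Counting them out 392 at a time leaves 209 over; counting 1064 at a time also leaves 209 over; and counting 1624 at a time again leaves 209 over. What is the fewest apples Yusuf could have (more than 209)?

N − 209 must be a common multiple of 392, 1064, and 1624.
392 = 2^3 × 7^2
1064 = 2^3 × 7 × 19
1624 = 2^3 × 7 × 29
LCM(392, 1064, 1624) = 2^3 × 7^2 × 19 × 29 = 215992.
Smallest N > 209 is LCM + 209 = 215992 + 209 = 216201.

216201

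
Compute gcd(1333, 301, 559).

1333 = 31 × 43
301 = 7 × 43
559 = 13 × 43
gcd(1333, 301, 559) = 43.

43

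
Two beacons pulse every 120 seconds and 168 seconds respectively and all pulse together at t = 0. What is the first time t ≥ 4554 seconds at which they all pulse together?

5040 seconds

Joint pulses occur at multiples of LCM(120, 168).
120 = 2^3 × 3 × 5
168 = 2^3 × 3 × 7
LCM(120, 168) = 2^3 × 3 × 5 × 7 = 840.
Smallest multiple of 840 that is ≥ 4554: ⌈4554/840⌉ × 840 = 6 × 840 = 5040.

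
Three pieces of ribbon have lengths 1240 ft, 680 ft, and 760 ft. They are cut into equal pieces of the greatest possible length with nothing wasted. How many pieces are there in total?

Piece length = gcd(1240, 680, 760).
1240 = 2^3 × 5 × 31
680 = 2^3 × 5 × 17
760 = 2^3 × 5 × 19
gcd(1240, 680, 760) = 2^3 × 5 = 40.
Total pieces = 1240/40 + 680/40 + 760/40 = 31 + 17 + 19 = 67.

67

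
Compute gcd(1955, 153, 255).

1955 = 5 × 17 × 23
153 = 3^2 × 17
255 = 3 × 5 × 17
gcd(1955, 153, 255) = 17.

17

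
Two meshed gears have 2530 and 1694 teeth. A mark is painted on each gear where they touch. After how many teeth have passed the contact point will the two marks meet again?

194810 teeth

They coincide at every common multiple of the periods; the first is the LCM.
2530 = 2 × 5 × 11 × 23
1694 = 2 × 7 × 11^2
LCM(2530, 1694) = 2 × 5 × 7 × 11^2 × 23 = 194810.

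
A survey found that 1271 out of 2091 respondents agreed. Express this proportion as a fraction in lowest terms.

1271 = 31 × 41
2091 = 3 × 17 × 41
gcd(1271, 2091) = 41.
Divide numerator and denominator by 41: 1271/2091 = 31/51.

31/51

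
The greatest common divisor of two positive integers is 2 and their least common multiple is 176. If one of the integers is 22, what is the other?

16

For two integers, gcd × lcm = product, so the other is (2 × 176) / 22 = 352 / 22 = 16.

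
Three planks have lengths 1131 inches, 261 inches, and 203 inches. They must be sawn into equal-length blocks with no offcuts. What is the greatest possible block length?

29 inches

This is the greatest common divisor of 1131, 261, and 203.
1131 = 3 × 13 × 29
261 = 3^2 × 29
203 = 7 × 29
gcd(1131, 261, 203) = 29.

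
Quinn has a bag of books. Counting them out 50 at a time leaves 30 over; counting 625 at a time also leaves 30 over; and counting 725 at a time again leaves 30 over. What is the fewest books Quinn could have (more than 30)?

N − 30 must be a common multiple of 50, 625, and 725.
50 = 2 × 5^2
625 = 5^4
725 = 5^2 × 29
LCM(50, 625, 725) = 2 × 5^4 × 29 = 36250.
Smallest N > 30 is LCM + 30 = 36250 + 30 = 36280.

36280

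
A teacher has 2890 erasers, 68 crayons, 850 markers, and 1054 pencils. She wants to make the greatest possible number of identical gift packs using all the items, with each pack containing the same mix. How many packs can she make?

34 packs

The pack count must divide each quantity, so the greatest is gcd(2890, 68, 850, 1054).
2890 = 2 × 5 × 17^2
68 = 2^2 × 17
850 = 2 × 5^2 × 17
1054 = 2 × 17 × 31
gcd(2890, 68, 850, 1054) = 2 × 17 = 34.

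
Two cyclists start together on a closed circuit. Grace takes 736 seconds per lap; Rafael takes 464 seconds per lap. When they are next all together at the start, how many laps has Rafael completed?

The first common completion time is the LCM of the periods.
736 = 2^5 × 23
464 = 2^4 × 29
LCM(736, 464) = 2^5 × 23 × 29 = 21344.
Laps for period 464: 21344 / 464 = 46.

46 laps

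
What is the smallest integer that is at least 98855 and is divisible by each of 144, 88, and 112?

99792

The integer must be a common multiple of 144, 88, and 112, so a multiple of their LCM.
144 = 2^4 × 3^2
88 = 2^3 × 11
112 = 2^4 × 7
LCM(144, 88, 112) = 2^4 × 3^2 × 7 × 11 = 11088.
Smallest multiple of 11088 that is ≥ 98855: ⌈98855/11088⌉ × 11088 = 9 × 11088 = 99792.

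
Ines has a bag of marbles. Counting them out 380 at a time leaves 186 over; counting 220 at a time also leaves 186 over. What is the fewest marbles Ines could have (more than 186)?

4366

N − 186 must be a common multiple of 380 and 220.
380 = 2^2 × 5 × 19
220 = 2^2 × 5 × 11
LCM(380, 220) = 2^2 × 5 × 11 × 19 = 4180.
Smallest N > 186 is LCM + 186 = 4180 + 186 = 4366.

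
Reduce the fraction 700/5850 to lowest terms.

14/117

700 = 2^2 × 5^2 × 7
5850 = 2 × 3^2 × 5^2 × 13
gcd(700, 5850) = 2 × 5^2 = 50.
Divide numerator and denominator by 50: 700/5850 = 14/117.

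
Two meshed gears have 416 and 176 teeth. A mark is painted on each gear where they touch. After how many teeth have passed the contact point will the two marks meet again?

They coincide at every common multiple of the periods; the first is the LCM.
416 = 2^5 × 13
176 = 2^4 × 11
LCM(416, 176) = 2^5 × 11 × 13 = 4576.

4576 teeth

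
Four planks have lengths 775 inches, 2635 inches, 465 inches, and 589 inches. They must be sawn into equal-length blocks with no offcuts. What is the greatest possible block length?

31 inches

This is the greatest common divisor of 775, 2635, 465, and 589.
775 = 5^2 × 31
2635 = 5 × 17 × 31
465 = 3 × 5 × 31
589 = 19 × 31
gcd(775, 2635, 465, 589) = 31.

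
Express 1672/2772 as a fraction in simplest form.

38/63

1672 = 2^3 × 11 × 19
2772 = 2^2 × 3^2 × 7 × 11
gcd(1672, 2772) = 2^2 × 11 = 44.
Divide numerator and denominator by 44: 1672/2772 = 38/63.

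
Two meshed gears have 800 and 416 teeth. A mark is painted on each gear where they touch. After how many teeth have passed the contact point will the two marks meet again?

10400 teeth

The first simultaneous occurrence is after LCM of the individual periods.
800 = 2^5 × 5^2
416 = 2^5 × 13
LCM(800, 416) = 2^5 × 5^2 × 13 = 10400.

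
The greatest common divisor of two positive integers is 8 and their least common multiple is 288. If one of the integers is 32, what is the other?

For two integers, gcd × lcm = product, so the other is (8 × 288) / 32 = 2304 / 32 = 72.

72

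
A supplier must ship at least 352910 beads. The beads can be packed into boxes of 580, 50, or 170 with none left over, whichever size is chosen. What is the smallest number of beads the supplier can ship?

394400

The number of beads must be a common multiple of 580, 50, and 170, so a multiple of their LCM.
580 = 2^2 × 5 × 29
50 = 2 × 5^2
170 = 2 × 5 × 17
LCM(580, 50, 170) = 2^2 × 5^2 × 17 × 29 = 49300.
Smallest multiple of 49300 that is ≥ 352910: ⌈352910/49300⌉ × 49300 = 8 × 49300 = 394400.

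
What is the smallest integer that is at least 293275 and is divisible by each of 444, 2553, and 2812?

The integer must be a common multiple of 444, 2553, and 2812, so a multiple of their LCM.
444 = 2^2 × 3 × 37
2553 = 3 × 23 × 37
2812 = 2^2 × 19 × 37
LCM(444, 2553, 2812) = 2^2 × 3 × 19 × 23 × 37 = 194028.
Smallest multiple of 194028 that is ≥ 293275: ⌈293275/194028⌉ × 194028 = 2 × 194028 = 388056.

388056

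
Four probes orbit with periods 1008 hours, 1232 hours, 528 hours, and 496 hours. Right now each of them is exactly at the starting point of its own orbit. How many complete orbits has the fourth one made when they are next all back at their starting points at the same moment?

All finish a whole number of cycles simultaneously at t = LCM of the periods.
1008 = 2^4 × 3^2 × 7
1232 = 2^4 × 7 × 11
528 = 2^4 × 3 × 11
496 = 2^4 × 31
LCM(1008, 1232, 528, 496) = 2^4 × 3^2 × 7 × 11 × 31 = 343728.
Orbits for period 496: 343728 / 496 = 693.

693 orbits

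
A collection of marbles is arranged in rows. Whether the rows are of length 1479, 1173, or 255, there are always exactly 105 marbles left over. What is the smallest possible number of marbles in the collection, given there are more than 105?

N − 105 must be a common multiple of 1479, 1173, and 255.
1479 = 3 × 17 × 29
1173 = 3 × 17 × 23
255 = 3 × 5 × 17
LCM(1479, 1173, 255) = 3 × 5 × 17 × 23 × 29 = 170085.
Smallest N > 105 is LCM + 105 = 170085 + 105 = 170190.

170190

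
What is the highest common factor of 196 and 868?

28

196 = 2^2 × 7^2
868 = 2^2 × 7 × 31
gcd(196, 868) = 2^2 × 7 = 28.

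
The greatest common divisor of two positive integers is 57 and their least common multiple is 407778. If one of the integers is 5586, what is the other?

For two integers, gcd × lcm = product, so the other is (57 × 407778) / 5586 = 23243346 / 5586 = 4161.

4161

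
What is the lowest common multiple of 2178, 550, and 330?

2178 = 2 × 3^2 × 11^2
550 = 2 × 5^2 × 11
330 = 2 × 3 × 5 × 11
LCM(2178, 550, 330) = 2 × 3^2 × 5^2 × 11^2 = 54450.

54450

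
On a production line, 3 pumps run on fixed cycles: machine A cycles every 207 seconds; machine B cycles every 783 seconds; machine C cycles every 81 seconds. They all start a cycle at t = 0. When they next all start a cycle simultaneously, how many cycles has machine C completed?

667 cycles

They are all back at their starting positions together after one LCM of the periods.
207 = 3^2 × 23
783 = 3^3 × 29
81 = 3^4
LCM(207, 783, 81) = 3^4 × 23 × 29 = 54027.
Cycles for period 81: 54027 / 81 = 667.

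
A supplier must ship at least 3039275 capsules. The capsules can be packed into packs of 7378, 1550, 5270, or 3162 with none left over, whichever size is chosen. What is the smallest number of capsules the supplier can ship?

3320100

The number of capsules must be a common multiple of 7378, 1550, 5270, and 3162, so a multiple of their LCM.
7378 = 2 × 7 × 17 × 31
1550 = 2 × 5^2 × 31
5270 = 2 × 5 × 17 × 31
3162 = 2 × 3 × 17 × 31
LCM(7378, 1550, 5270, 3162) = 2 × 3 × 5^2 × 7 × 17 × 31 = 553350.
Smallest multiple of 553350 that is ≥ 3039275: ⌈3039275/553350⌉ × 553350 = 6 × 553350 = 3320100.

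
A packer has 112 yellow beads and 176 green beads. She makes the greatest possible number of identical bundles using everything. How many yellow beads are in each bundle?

Number of bundles = gcd(112, 176).
112 = 2^4 × 7
176 = 2^4 × 11
gcd(112, 176) = 2^4 = 16.
yellow beads per bundle = 112 / 16 = 7.

7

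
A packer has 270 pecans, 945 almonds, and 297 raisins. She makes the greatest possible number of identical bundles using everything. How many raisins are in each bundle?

Number of bundles = gcd(270, 945, 297).
270 = 2 × 3^3 × 5
945 = 3^3 × 5 × 7
297 = 3^3 × 11
gcd(270, 945, 297) = 3^3 = 27.
raisins per bundle = 297 / 27 = 11.

11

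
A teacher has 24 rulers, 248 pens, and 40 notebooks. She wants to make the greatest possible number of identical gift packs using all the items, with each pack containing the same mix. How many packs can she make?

The pack count must divide each quantity, so the greatest is gcd(24, 248, 40).
24 = 2^3 × 3
248 = 2^3 × 31
40 = 2^3 × 5
gcd(24, 248, 40) = 2^3 = 8.

8 packs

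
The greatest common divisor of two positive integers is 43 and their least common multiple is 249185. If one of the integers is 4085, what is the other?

2623

For two integers, gcd × lcm = product, so the other is (43 × 249185) / 4085 = 10714955 / 4085 = 2623.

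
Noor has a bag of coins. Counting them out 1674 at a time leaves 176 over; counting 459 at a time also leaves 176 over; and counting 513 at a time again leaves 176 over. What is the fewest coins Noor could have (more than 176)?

540878

N − 176 must be a common multiple of 1674, 459, and 513.
1674 = 2 × 3^3 × 31
459 = 3^3 × 17
513 = 3^3 × 19
LCM(1674, 459, 513) = 2 × 3^3 × 17 × 19 × 31 = 540702.
Smallest N > 176 is LCM + 176 = 540702 + 176 = 540878.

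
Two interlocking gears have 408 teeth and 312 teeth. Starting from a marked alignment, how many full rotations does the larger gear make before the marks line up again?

13 rotations

The first common completion time is the LCM of the periods.
408 = 2^3 × 3 × 17
312 = 2^3 × 3 × 13
LCM(408, 312) = 2^3 × 3 × 13 × 17 = 5304.
Rotations for period 408: 5304 / 408 = 13.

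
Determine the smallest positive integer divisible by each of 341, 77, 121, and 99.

236313

341 = 11 × 31
77 = 7 × 11
121 = 11^2
99 = 3^2 × 11
LCM(341, 77, 121, 99) = 3^2 × 7 × 11^2 × 31 = 236313.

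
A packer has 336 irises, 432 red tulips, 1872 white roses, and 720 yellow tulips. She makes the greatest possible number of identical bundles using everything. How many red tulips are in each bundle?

Number of bundles = gcd(336, 432, 1872, 720).
336 = 2^4 × 3 × 7
432 = 2^4 × 3^3
1872 = 2^4 × 3^2 × 13
720 = 2^4 × 3^2 × 5
gcd(336, 432, 1872, 720) = 2^4 × 3 = 48.
red tulips per bundle = 432 / 48 = 9.

9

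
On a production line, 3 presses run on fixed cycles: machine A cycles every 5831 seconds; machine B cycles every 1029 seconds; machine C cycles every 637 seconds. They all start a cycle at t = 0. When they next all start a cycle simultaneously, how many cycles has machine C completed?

357 cycles

All finish a whole number of cycles simultaneously at t = LCM of the periods.
5831 = 7^3 × 17
1029 = 3 × 7^3
637 = 7^2 × 13
LCM(5831, 1029, 637) = 3 × 7^3 × 13 × 17 = 227409.
Cycles for period 637: 227409 / 637 = 357.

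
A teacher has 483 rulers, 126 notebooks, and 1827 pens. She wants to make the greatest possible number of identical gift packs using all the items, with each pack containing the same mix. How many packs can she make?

21 packs

The pack count must divide each quantity, so the greatest is gcd(483, 126, 1827).
483 = 3 × 7 × 23
126 = 2 × 3^2 × 7
1827 = 3^2 × 7 × 29
gcd(483, 126, 1827) = 3 × 7 = 21.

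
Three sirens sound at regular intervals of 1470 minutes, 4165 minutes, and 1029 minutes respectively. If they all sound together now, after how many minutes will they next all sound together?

The first simultaneous occurrence is after LCM of the individual periods.
1470 = 2 × 3 × 5 × 7^2
4165 = 5 × 7^2 × 17
1029 = 3 × 7^3
LCM(1470, 4165, 1029) = 2 × 3 × 5 × 7^3 × 17 = 174930.

174930 minutes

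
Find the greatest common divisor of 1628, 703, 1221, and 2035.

37

1628 = 2^2 × 11 × 37
703 = 19 × 37
1221 = 3 × 11 × 37
2035 = 5 × 11 × 37
gcd(1628, 703, 1221, 2035) = 37.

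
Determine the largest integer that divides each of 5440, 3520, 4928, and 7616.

5440 = 2^6 × 5 × 17
3520 = 2^6 × 5 × 11
4928 = 2^6 × 7 × 11
7616 = 2^6 × 7 × 17
gcd(5440, 3520, 4928, 7616) = 2^6 = 64.

64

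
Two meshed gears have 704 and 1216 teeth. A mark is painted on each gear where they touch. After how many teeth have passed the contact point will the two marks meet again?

13376 teeth

They coincide at every common multiple of the periods; the first is the LCM.
704 = 2^6 × 11
1216 = 2^6 × 19
LCM(704, 1216) = 2^6 × 11 × 19 = 13376.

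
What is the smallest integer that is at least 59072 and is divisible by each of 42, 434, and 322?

The integer must be a common multiple of 42, 434, and 322, so a multiple of their LCM.
42 = 2 × 3 × 7
434 = 2 × 7 × 31
322 = 2 × 7 × 23
LCM(42, 434, 322) = 2 × 3 × 7 × 23 × 31 = 29946.
Smallest multiple of 29946 that is ≥ 59072: ⌈59072/29946⌉ × 29946 = 2 × 29946 = 59892.

59892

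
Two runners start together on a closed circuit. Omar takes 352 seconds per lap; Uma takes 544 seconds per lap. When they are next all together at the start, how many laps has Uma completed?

The first common completion time is the LCM of the periods.
352 = 2^5 × 11
544 = 2^5 × 17
LCM(352, 544) = 2^5 × 11 × 17 = 5984.
Laps for period 544: 5984 / 544 = 11.

11 laps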